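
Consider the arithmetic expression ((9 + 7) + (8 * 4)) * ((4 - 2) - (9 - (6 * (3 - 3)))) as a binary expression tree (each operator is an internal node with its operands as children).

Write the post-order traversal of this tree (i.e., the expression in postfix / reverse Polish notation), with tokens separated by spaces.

Post-order on an expression tree gives postfix notation: for each operator, emit left operand, right operand, then the operator.

9 7 + 8 4 * + 4 2 - 9 6 3 3 - * - - *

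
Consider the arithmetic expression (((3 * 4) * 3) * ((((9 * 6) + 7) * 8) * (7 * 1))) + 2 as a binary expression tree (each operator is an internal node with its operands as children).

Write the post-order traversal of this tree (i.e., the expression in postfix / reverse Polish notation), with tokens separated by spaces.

Post-order on an expression tree gives postfix notation: for each operator, emit left operand, right operand, then the operator.

3 4 * 3 * 9 6 * 7 + 8 * 7 1 * * * 2 +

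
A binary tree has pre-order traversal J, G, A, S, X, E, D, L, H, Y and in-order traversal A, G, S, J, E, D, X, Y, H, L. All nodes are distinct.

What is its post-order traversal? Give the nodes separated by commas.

The first element of pre-order is the root; it splits in-order into left and right subtrees.
Root J: left subtree has 3 nodes {A, G, S}, right has 6 {E, D, X, Y, H, L}.
  Root G: left subtree has 1 node {A}, right has 1 {S}.
  Root X: left subtree has 2 nodes {E, D}, right has 3 {Y, H, L}.
    Root E: left subtree has 0 nodes { }, right has 1 {D}.
    Root L: left subtree has 2 nodes {Y, H}, right has 0 { }.
      Root H: left subtree has 1 node {Y}, right has 0 { }.

A, S, G, D, E, Y, H, L, X, J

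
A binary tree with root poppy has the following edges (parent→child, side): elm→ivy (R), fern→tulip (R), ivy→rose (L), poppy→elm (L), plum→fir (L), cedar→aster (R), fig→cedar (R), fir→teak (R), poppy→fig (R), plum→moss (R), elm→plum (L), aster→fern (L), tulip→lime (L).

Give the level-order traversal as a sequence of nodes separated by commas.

Level-order visits nodes level by level from the root, left to right within each level.
Level 0: poppy
Level 1: elm, fig
Level 2: plum, ivy, cedar
Level 3: fir, moss, rose, aster
Level 4: teak, fern
Level 5: tulip
Level 6: lime

poppy, elm, fig, plum, ivy, cedar, fir, moss, rose, aster, teak, fern, tulip, lime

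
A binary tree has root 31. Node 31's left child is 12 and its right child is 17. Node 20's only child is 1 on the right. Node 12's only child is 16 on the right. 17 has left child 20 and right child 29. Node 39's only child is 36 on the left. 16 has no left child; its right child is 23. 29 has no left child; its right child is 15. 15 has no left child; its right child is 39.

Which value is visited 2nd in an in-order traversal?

16

In-order visits the left subtree, then the node, then the right subtree.
At 31: go left to 12.
  At 12: no left child.
  Visit 12.
  At 12: go right to 16.
    At 16: no left child.
    Visit 16.
    At 16: go right to 23.
      23 is a leaf — visit 23.
Visit 31.
At 31: go right to 17.
  At 17: go left to 20.
    At 20: no left child.
    Visit 20.
    At 20: go right to 1.
      1 is a leaf — visit 1.
  Visit 17.
  At 17: go right to 29.
    At 29: no left child.
    Visit 29.
    At 29: go right to 15.
      At 15: no left child.
      Visit 15.
      At 15: go right to 39.
        At 39: go left to 36.
          36 is a leaf — visit 36.
        Visit 39.
        At 39: no right child.
Full in-order sequence: 12, 16, 23, 31, 20, 1, 17, 29, 15, 36, 39.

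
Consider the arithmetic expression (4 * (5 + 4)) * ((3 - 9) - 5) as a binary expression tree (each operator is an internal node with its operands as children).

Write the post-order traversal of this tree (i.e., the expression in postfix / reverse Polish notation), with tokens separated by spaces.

Post-order on an expression tree gives postfix notation: for each operator, emit left operand, right operand, then the operator.

4 5 4 + * 3 9 - 5 - *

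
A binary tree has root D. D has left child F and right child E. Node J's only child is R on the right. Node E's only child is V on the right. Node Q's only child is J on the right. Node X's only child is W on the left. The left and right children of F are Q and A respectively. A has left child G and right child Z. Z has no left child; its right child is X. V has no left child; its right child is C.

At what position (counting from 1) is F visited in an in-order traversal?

4

In-order visits the left subtree, then the node, then the right subtree.
At D: go left to F.
  At F: go left to Q.
    At Q: no left child.
    Visit Q.
    At Q: go right to J.
      At J: no left child.
      Visit J.
      At J: go right to R.
        R is a leaf — visit R.
  Visit F.
  At F: go right to A.
    At A: go left to G.
      G is a leaf — visit G.
    Visit A.
    At A: go right to Z.
      At Z: no left child.
      Visit Z.
      At Z: go right to X.
        At X: go left to W.
          W is a leaf — visit W.
        Visit X.
        At X: no right child.
Visit D.
At D: go right to E.
  At E: no left child.
  Visit E.
  At E: go right to V.
    At V: no left child.
    Visit V.
    At V: go right to C.
      C is a leaf — visit C.
Full in-order sequence: Q, J, R, F, G, A, Z, W, X, D, E, V, C.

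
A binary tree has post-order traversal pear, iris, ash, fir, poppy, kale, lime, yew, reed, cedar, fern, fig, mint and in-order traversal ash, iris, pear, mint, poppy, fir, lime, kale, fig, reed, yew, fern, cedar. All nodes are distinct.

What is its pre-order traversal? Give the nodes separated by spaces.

The last element of post-order is the root; it splits in-order into left and right subtrees.
Root mint: left subtree has 3 nodes {ash, iris, pear}, right has 9 {poppy, fir, lime, kale, fig, reed, yew, fern, cedar}.
  Root ash: left subtree has 0 nodes { }, right has 2 {iris, pear}.
    Root iris: left subtree has 0 nodes { }, right has 1 {pear}.
  Root fig: left subtree has 4 nodes {poppy, fir, lime, kale}, right has 4 {reed, yew, fern, cedar}.
    Root lime: left subtree has 2 nodes {poppy, fir}, right has 1 {kale}.
      Root poppy: left subtree has 0 nodes { }, right has 1 {fir}.
    Root fern: left subtree has 2 nodes {reed, yew}, right has 1 {cedar}.
      Root reed: left subtree has 0 nodes { }, right has 1 {yew}.

mint ash iris pear fig lime poppy fir kale fern reed yew cedar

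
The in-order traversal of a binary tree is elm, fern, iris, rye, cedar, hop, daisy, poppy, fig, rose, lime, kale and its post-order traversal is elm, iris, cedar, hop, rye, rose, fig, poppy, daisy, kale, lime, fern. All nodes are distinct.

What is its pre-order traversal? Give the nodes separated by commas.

The last element of post-order is the root; it splits in-order into left and right subtrees.
Root fern: left subtree has 1 node {elm}, right has 10 {iris, rye, cedar, hop, daisy, poppy, fig, rose, lime, kale}.
  Root lime: left subtree has 8 nodes {iris, rye, cedar, hop, daisy, poppy, fig, rose}, right has 1 {kale}.
    Root daisy: left subtree has 4 nodes {iris, rye, cedar, hop}, right has 3 {poppy, fig, rose}.
      Root rye: left subtree has 1 node {iris}, right has 2 {cedar, hop}.
        Root hop: left subtree has 1 node {cedar}, right has 0 { }.
      Root poppy: left subtree has 0 nodes { }, right has 2 {fig, rose}.
        Root fig: left subtree has 0 nodes { }, right has 1 {rose}.

fern, elm, lime, daisy, rye, iris, hop, cedar, poppy, fig, rose, kale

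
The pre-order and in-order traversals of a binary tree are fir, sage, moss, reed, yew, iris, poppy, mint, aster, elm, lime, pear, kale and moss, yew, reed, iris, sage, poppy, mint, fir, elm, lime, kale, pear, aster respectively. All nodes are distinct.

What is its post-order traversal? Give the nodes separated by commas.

The first element of pre-order is the root; it splits in-order into left and right subtrees.
Root fir: left subtree has 7 nodes {moss, yew, reed, iris, sage, poppy, mint}, right has 5 {elm, lime, kale, pear, aster}.
  Root sage: left subtree has 4 nodes {moss, yew, reed, iris}, right has 2 {poppy, mint}.
    Root moss: left subtree has 0 nodes { }, right has 3 {yew, reed, iris}.
      Root reed: left subtree has 1 node {yew}, right has 1 {iris}.
    Root poppy: left subtree has 0 nodes { }, right has 1 {mint}.
  Root aster: left subtree has 4 nodes {elm, lime, kale, pear}, right has 0 { }.
    Root elm: left subtree has 0 nodes { }, right has 3 {lime, kale, pear}.
      Root lime: left subtree has 0 nodes { }, right has 2 {kale, pear}.
        Root pear: left subtree has 1 node {kale}, right has 0 { }.

yew, iris, reed, moss, mint, poppy, sage, kale, pear, lime, elm, aster, fir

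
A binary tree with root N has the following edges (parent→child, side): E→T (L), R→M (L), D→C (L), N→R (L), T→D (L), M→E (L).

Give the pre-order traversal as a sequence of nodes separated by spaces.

Pre-order visits the node, then its left subtree, then its right subtree.
Visit N.
At N: go left to R.
  Visit R.
  At R: go left to M.
    Visit M.
    At M: go left to E.
      Visit E.
      At E: go left to T.
        Visit T.
        At T: go left to D.
          Visit D.
          At D: go left to C.
            C is a leaf — visit C.
          At D: no right child.
        At T: no right child.
      At E: no right child.
    At M: no right child.
  At R: no right child.
At N: no right child.

N R M E T D C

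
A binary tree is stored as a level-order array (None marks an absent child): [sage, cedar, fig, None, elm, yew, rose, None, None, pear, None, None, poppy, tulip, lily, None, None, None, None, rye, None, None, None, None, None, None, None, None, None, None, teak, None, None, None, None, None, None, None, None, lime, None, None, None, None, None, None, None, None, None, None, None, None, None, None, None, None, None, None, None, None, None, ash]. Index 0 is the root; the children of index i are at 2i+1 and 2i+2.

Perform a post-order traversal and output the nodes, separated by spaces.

Post-order visits the left subtree, then the right subtree, then the node.
At sage: go left to cedar.
  At cedar: no left child.
  At cedar: go right to elm.
    At elm: go left to pear.
      At pear: go left to rye.
        At rye: go left to lime.
          lime is a leaf — visit lime.
        At rye: no right child.
        Visit rye.
      At pear: no right child.
      Visit pear.
    At elm: no right child.
    Visit elm.
  Visit cedar.
At sage: go right to fig.
  At fig: go left to yew.
    At yew: no left child.
    At yew: go right to poppy.
      poppy is a leaf — visit poppy.
    Visit yew.
  At fig: go right to rose.
    At rose: go left to tulip.
      tulip is a leaf — visit tulip.
    At rose: go right to lily.
      At lily: no left child.
      At lily: go right to teak.
        At teak: go left to ash.
          ash is a leaf — visit ash.
        At teak: no right child.
        Visit teak.
      Visit lily.
    Visit rose.
  Visit fig.
Visit sage.

lime rye pear elm cedar poppy yew tulip ash teak lily rose fig sage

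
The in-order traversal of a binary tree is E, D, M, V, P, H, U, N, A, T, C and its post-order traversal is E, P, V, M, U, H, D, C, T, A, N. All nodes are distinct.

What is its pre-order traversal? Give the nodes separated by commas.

N, D, E, H, M, V, P, U, A, T, C

The last element of post-order is the root; it splits in-order into left and right subtrees.
Root N: left subtree has 7 nodes {E, D, M, V, P, H, U}, right has 3 {A, T, C}.
  Root D: left subtree has 1 node {E}, right has 5 {M, V, P, H, U}.
    Root H: left subtree has 3 nodes {M, V, P}, right has 1 {U}.
      Root M: left subtree has 0 nodes { }, right has 2 {V, P}.
        Root V: left subtree has 0 nodes { }, right has 1 {P}.
  Root A: left subtree has 0 nodes { }, right has 2 {T, C}.
    Root T: left subtree has 0 nodes { }, right has 1 {C}.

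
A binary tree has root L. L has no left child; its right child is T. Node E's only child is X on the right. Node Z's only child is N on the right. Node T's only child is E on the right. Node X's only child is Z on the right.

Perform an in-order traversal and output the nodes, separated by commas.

L, T, E, X, Z, N

In-order visits the left subtree, then the node, then the right subtree.
At L: no left child.
Visit L.
At L: go right to T.
  At T: no left child.
  Visit T.
  At T: go right to E.
    At E: no left child.
    Visit E.
    At E: go right to X.
      At X: no left child.
      Visit X.
      At X: go right to Z.
        At Z: no left child.
        Visit Z.
        At Z: go right to N.
          N is a leaf — visit N.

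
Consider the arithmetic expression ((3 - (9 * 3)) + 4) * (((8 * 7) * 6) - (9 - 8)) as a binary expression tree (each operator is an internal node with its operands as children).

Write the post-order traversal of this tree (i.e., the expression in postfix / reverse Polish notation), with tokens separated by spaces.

3 9 3 * - 4 + 8 7 * 6 * 9 8 - - *

Post-order on an expression tree gives postfix notation: for each operator, emit left operand, right operand, then the operator.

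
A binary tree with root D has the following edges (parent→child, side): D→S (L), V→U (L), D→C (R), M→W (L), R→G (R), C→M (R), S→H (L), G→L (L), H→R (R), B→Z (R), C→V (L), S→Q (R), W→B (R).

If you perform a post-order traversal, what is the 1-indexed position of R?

Post-order visits the left subtree, then the right subtree, then the node.
At D: go left to S.
  At S: go left to H.
    At H: no left child.
    At H: go right to R.
      At R: no left child.
      At R: go right to G.
        At G: go left to L.
          L is a leaf — visit L.
        At G: no right child.
        Visit G.
      Visit R.
    Visit H.
  At S: go right to Q.
    Q is a leaf — visit Q.
  Visit S.
At D: go right to C.
  At C: go left to V.
    At V: go left to U.
      U is a leaf — visit U.
    At V: no right child.
    Visit V.
  At C: go right to M.
    At M: go left to W.
      At W: no left child.
      At W: go right to B.
        At B: no left child.
        At B: go right to Z.
          Z is a leaf — visit Z.
        Visit B.
      Visit W.
    At M: no right child.
    Visit M.
  Visit C.
Visit D.
Full post-order sequence: L, G, R, H, Q, S, U, V, Z, B, W, M, C, D.

3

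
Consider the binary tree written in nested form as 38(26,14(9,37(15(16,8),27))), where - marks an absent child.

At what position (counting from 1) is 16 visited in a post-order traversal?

Post-order visits the left subtree, then the right subtree, then the node.
At 38: go left to 26.
  26 is a leaf — visit 26.
At 38: go right to 14.
  At 14: go left to 9.
    9 is a leaf — visit 9.
  At 14: go right to 37.
    At 37: go left to 15.
      At 15: go left to 16.
        16 is a leaf — visit 16.
      At 15: go right to 8.
        8 is a leaf — visit 8.
      Visit 15.
    At 37: go right to 27.
      27 is a leaf — visit 27.
    Visit 37.
  Visit 14.
Visit 38.
Full post-order sequence: 26, 9, 16, 8, 15, 27, 37, 14, 38.

3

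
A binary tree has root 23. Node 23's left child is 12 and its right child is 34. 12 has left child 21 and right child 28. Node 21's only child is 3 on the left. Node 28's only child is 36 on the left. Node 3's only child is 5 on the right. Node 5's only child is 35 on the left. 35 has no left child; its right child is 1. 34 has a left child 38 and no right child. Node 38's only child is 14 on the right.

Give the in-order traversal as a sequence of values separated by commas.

3, 35, 1, 5, 21, 12, 36, 28, 23, 38, 14, 34

In-order visits the left subtree, then the node, then the right subtree.
At 23: go left to 12.
  At 12: go left to 21.
    At 21: go left to 3.
      At 3: no left child.
      Visit 3.
      At 3: go right to 5.
        At 5: go left to 35.
          At 35: no left child.
          Visit 35.
          At 35: go right to 1.
            1 is a leaf — visit 1.
        Visit 5.
        At 5: no right child.
    Visit 21.
    At 21: no right child.
  Visit 12.
  At 12: go right to 28.
    At 28: go left to 36.
      36 is a leaf — visit 36.
    Visit 28.
    At 28: no right child.
Visit 23.
At 23: go right to 34.
  At 34: go left to 38.
    At 38: no left child.
    Visit 38.
    At 38: go right to 14.
      14 is a leaf — visit 14.
  Visit 34.
  At 34: no right child.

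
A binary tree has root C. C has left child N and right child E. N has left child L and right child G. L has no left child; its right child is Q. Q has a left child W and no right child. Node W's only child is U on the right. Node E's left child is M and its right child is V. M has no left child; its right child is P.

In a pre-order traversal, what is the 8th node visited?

Pre-order visits the node, then its left subtree, then its right subtree.
Visit C.
At C: go left to N.
  Visit N.
  At N: go left to L.
    Visit L.
    At L: no left child.
    At L: go right to Q.
      Visit Q.
      At Q: go left to W.
        Visit W.
        At W: no left child.
        At W: go right to U.
          U is a leaf — visit U.
      At Q: no right child.
  At N: go right to G.
    G is a leaf — visit G.
At C: go right to E.
  Visit E.
  At E: go left to M.
    Visit M.
    At M: no left child.
    At M: go right to P.
      P is a leaf — visit P.
  At E: go right to V.
    V is a leaf — visit V.
Full pre-order sequence: C, N, L, Q, W, U, G, E, M, P, V.

E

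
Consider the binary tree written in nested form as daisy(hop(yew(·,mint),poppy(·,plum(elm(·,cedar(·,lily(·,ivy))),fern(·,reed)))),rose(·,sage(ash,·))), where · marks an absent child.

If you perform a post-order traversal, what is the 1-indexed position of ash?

12

Post-order visits the left subtree, then the right subtree, then the node.
At daisy: go left to hop.
  At hop: go left to yew.
    At yew: no left child.
    At yew: go right to mint.
      mint is a leaf — visit mint.
    Visit yew.
  At hop: go right to poppy.
    At poppy: no left child.
    At poppy: go right to plum.
      At plum: go left to elm.
        At elm: no left child.
        At elm: go right to cedar.
          At cedar: no left child.
          At cedar: go right to lily.
            At lily: no left child.
            At lily: go right to ivy.
              ivy is a leaf — visit ivy.
            Visit lily.
          Visit cedar.
        Visit elm.
      At plum: go right to fern.
        At fern: no left child.
        At fern: go right to reed.
          reed is a leaf — visit reed.
        Visit fern.
      Visit plum.
    Visit poppy.
  Visit hop.
At daisy: go right to rose.
  At rose: no left child.
  At rose: go right to sage.
    At sage: go left to ash.
      ash is a leaf — visit ash.
    At sage: no right child.
    Visit sage.
  Visit rose.
Visit daisy.
Full post-order sequence: mint, yew, ivy, lily, cedar, elm, reed, fern, plum, poppy, hop, ash, sage, rose, daisy.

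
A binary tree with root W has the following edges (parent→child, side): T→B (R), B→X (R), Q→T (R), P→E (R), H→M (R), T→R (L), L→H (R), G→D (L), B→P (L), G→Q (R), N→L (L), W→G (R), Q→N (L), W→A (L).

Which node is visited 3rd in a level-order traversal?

G

Level-order visits nodes level by level from the root, left to right within each level.
Level 0: W
Level 1: A, G
Level 2: D, Q
Level 3: N, T
Level 4: L, R, B
Level 5: H, P, X
Level 6: M, E
Full level-order sequence: W, A, G, D, Q, N, T, L, R, B, H, P, X, M, E.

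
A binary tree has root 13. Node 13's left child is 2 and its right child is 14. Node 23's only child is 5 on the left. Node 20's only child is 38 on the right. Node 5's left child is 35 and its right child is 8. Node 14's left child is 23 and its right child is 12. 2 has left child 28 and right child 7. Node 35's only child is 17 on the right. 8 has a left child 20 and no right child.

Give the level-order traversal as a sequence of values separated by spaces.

13 2 14 28 7 23 12 5 35 8 17 20 38

Level-order visits nodes level by level from the root, left to right within each level.
Level 0: 13
Level 1: 2, 14
Level 2: 28, 7, 23, 12
Level 3: 5
Level 4: 35, 8
Level 5: 17, 20
Level 6: 38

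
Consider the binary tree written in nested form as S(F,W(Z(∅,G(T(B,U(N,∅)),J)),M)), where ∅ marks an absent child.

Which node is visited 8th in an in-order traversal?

In-order visits the left subtree, then the node, then the right subtree.
At S: go left to F.
  F is a leaf — visit F.
Visit S.
At S: go right to W.
  At W: go left to Z.
    At Z: no left child.
    Visit Z.
    At Z: go right to G.
      At G: go left to T.
        At T: go left to B.
          B is a leaf — visit B.
        Visit T.
        At T: go right to U.
          At U: go left to N.
            N is a leaf — visit N.
          Visit U.
          At U: no right child.
      Visit G.
      At G: go right to J.
        J is a leaf — visit J.
  Visit W.
  At W: go right to M.
    M is a leaf — visit M.
Full in-order sequence: F, S, Z, B, T, N, U, G, J, W, M.

G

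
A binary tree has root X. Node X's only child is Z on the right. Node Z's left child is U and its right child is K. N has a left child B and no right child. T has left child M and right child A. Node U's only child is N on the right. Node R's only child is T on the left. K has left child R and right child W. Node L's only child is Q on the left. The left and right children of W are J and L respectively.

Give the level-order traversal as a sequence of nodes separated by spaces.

Level-order visits nodes level by level from the root, left to right within each level.
Level 0: X
Level 1: Z
Level 2: U, K
Level 3: N, R, W
Level 4: B, T, J, L
Level 5: M, A, Q

X Z U K N R W B T J L M A Q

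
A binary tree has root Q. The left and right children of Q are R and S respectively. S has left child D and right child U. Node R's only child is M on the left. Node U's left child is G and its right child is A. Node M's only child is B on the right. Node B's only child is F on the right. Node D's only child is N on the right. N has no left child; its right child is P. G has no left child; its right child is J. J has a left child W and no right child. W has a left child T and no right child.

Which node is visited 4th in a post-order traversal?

R

Post-order visits the left subtree, then the right subtree, then the node.
At Q: go left to R.
  At R: go left to M.
    At M: no left child.
    At M: go right to B.
      At B: no left child.
      At B: go right to F.
        F is a leaf — visit F.
      Visit B.
    Visit M.
  At R: no right child.
  Visit R.
At Q: go right to S.
  At S: go left to D.
    At D: no left child.
    At D: go right to N.
      At N: no left child.
      At N: go right to P.
        P is a leaf — visit P.
      Visit N.
    Visit D.
  At S: go right to U.
    At U: go left to G.
      At G: no left child.
      At G: go right to J.
        At J: go left to W.
          At W: go left to T.
            T is a leaf — visit T.
          At W: no right child.
          Visit W.
        At J: no right child.
        Visit J.
      Visit G.
    At U: go right to A.
      A is a leaf — visit A.
    Visit U.
  Visit S.
Visit Q.
Full post-order sequence: F, B, M, R, P, N, D, T, W, J, G, A, U, S, Q.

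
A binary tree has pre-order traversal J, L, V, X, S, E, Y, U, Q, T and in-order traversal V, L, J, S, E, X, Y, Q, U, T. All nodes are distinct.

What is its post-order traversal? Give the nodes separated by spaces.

The first element of pre-order is the root; it splits in-order into left and right subtrees.
Root J: left subtree has 2 nodes {V, L}, right has 7 {S, E, X, Y, Q, U, T}.
  Root L: left subtree has 1 node {V}, right has 0 { }.
  Root X: left subtree has 2 nodes {S, E}, right has 4 {Y, Q, U, T}.
    Root S: left subtree has 0 nodes { }, right has 1 {E}.
    Root Y: left subtree has 0 nodes { }, right has 3 {Q, U, T}.
      Root U: left subtree has 1 node {Q}, right has 1 {T}.

V L E S Q T U Y X J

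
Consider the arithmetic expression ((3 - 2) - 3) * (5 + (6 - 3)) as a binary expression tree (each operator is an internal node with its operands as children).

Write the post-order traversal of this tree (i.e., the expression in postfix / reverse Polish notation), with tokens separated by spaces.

3 2 - 3 - 5 6 3 - + *

Post-order on an expression tree gives postfix notation: for each operator, emit left operand, right operand, then the operator.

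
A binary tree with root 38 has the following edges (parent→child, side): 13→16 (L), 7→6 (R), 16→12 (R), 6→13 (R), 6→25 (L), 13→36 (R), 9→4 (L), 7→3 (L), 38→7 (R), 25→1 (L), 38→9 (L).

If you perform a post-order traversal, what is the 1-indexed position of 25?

5

Post-order visits the left subtree, then the right subtree, then the node.
At 38: go left to 9.
  At 9: go left to 4.
    4 is a leaf — visit 4.
  At 9: no right child.
  Visit 9.
At 38: go right to 7.
  At 7: go left to 3.
    3 is a leaf — visit 3.
  At 7: go right to 6.
    At 6: go left to 25.
      At 25: go left to 1.
        1 is a leaf — visit 1.
      At 25: no right child.
      Visit 25.
    At 6: go right to 13.
      At 13: go left to 16.
        At 16: no left child.
        At 16: go right to 12.
          12 is a leaf — visit 12.
        Visit 16.
      At 13: go right to 36.
        36 is a leaf — visit 36.
      Visit 13.
    Visit 6.
  Visit 7.
Visit 38.
Full post-order sequence: 4, 9, 3, 1, 25, 12, 16, 36, 13, 6, 7, 38.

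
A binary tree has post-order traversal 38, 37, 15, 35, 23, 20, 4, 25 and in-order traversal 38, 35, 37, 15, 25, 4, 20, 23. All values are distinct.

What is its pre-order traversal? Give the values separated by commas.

The last element of post-order is the root; it splits in-order into left and right subtrees.
Root 25: left subtree has 4 nodes {38, 35, 37, 15}, right has 3 {4, 20, 23}.
  Root 35: left subtree has 1 node {38}, right has 2 {37, 15}.
    Root 15: left subtree has 1 node {37}, right has 0 { }.
  Root 4: left subtree has 0 nodes { }, right has 2 {20, 23}.
    Root 20: left subtree has 0 nodes { }, right has 1 {23}.

25, 35, 38, 15, 37, 4, 20, 23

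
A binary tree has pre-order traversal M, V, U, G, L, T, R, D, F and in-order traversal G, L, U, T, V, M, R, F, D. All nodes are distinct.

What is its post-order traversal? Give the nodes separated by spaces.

L G T U V F D R M

The first element of pre-order is the root; it splits in-order into left and right subtrees.
Root M: left subtree has 5 nodes {G, L, U, T, V}, right has 3 {R, F, D}.
  Root V: left subtree has 4 nodes {G, L, U, T}, right has 0 { }.
    Root U: left subtree has 2 nodes {G, L}, right has 1 {T}.
      Root G: left subtree has 0 nodes { }, right has 1 {L}.
  Root R: left subtree has 0 nodes { }, right has 2 {F, D}.
    Root D: left subtree has 1 node {F}, right has 0 { }.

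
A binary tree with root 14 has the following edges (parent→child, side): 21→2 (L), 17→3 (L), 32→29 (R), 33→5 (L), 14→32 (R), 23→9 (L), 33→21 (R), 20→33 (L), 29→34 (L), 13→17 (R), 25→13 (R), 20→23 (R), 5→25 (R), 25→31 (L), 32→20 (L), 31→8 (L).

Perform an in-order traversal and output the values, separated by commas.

14, 5, 8, 31, 25, 13, 3, 17, 33, 2, 21, 20, 9, 23, 32, 34, 29

In-order visits the left subtree, then the node, then the right subtree.
At 14: no left child.
Visit 14.
At 14: go right to 32.
  At 32: go left to 20.
    At 20: go left to 33.
      At 33: go left to 5.
        At 5: no left child.
        Visit 5.
        At 5: go right to 25.
          At 25: go left to 31.
            At 31: go left to 8.
              8 is a leaf — visit 8.
            Visit 31.
            At 31: no right child.
          Visit 25.
          At 25: go right to 13.
            At 13: no left child.
            Visit 13.
            At 13: go right to 17.
              At 17: go left to 3.
                3 is a leaf — visit 3.
              Visit 17.
              At 17: no right child.
      Visit 33.
      At 33: go right to 21.
        At 21: go left to 2.
          2 is a leaf — visit 2.
        Visit 21.
        At 21: no right child.
    Visit 20.
    At 20: go right to 23.
      At 23: go left to 9.
        9 is a leaf — visit 9.
      Visit 23.
      At 23: no right child.
  Visit 32.
  At 32: go right to 29.
    At 29: go left to 34.
      34 is a leaf — visit 34.
    Visit 29.
    At 29: no right child.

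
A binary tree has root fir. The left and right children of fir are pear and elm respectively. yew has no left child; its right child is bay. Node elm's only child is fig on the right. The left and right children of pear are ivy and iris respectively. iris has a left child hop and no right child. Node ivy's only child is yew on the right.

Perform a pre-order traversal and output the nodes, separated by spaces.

Pre-order visits the node, then its left subtree, then its right subtree.
Visit fir.
At fir: go left to pear.
  Visit pear.
  At pear: go left to ivy.
    Visit ivy.
    At ivy: no left child.
    At ivy: go right to yew.
      Visit yew.
      At yew: no left child.
      At yew: go right to bay.
        bay is a leaf — visit bay.
  At pear: go right to iris.
    Visit iris.
    At iris: go left to hop.
      hop is a leaf — visit hop.
    At iris: no right child.
At fir: go right to elm.
  Visit elm.
  At elm: no left child.
  At elm: go right to fig.
    fig is a leaf — visit fig.

fir pear ivy yew bay iris hop elm fig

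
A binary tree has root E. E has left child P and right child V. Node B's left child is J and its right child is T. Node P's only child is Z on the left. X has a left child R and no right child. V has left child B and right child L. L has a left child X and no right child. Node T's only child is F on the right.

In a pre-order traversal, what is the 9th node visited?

Pre-order visits the node, then its left subtree, then its right subtree.
Visit E.
At E: go left to P.
  Visit P.
  At P: go left to Z.
    Z is a leaf — visit Z.
  At P: no right child.
At E: go right to V.
  Visit V.
  At V: go left to B.
    Visit B.
    At B: go left to J.
      J is a leaf — visit J.
    At B: go right to T.
      Visit T.
      At T: no left child.
      At T: go right to F.
        F is a leaf — visit F.
  At V: go right to L.
    Visit L.
    At L: go left to X.
      Visit X.
      At X: go left to R.
        R is a leaf — visit R.
      At X: no right child.
    At L: no right child.
Full pre-order sequence: E, P, Z, V, B, J, T, F, L, X, R.

L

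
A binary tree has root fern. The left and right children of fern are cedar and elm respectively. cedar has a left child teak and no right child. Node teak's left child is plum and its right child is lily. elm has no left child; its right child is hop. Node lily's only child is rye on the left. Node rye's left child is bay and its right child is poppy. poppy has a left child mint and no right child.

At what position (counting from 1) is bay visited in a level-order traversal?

Level-order visits nodes level by level from the root, left to right within each level.
Level 0: fern
Level 1: cedar, elm
Level 2: teak, hop
Level 3: plum, lily
Level 4: rye
Level 5: bay, poppy
Level 6: mint
Full level-order sequence: fern, cedar, elm, teak, hop, plum, lily, rye, bay, poppy, mint.

9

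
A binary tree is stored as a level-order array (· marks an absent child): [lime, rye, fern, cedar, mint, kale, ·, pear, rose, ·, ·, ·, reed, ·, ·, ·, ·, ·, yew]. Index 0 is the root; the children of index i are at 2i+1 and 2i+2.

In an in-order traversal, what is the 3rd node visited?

rose

In-order visits the left subtree, then the node, then the right subtree.
At lime: go left to rye.
  At rye: go left to cedar.
    At cedar: go left to pear.
      pear is a leaf — visit pear.
    Visit cedar.
    At cedar: go right to rose.
      At rose: no left child.
      Visit rose.
      At rose: go right to yew.
        yew is a leaf — visit yew.
  Visit rye.
  At rye: go right to mint.
    mint is a leaf — visit mint.
Visit lime.
At lime: go right to fern.
  At fern: go left to kale.
    At kale: no left child.
    Visit kale.
    At kale: go right to reed.
      reed is a leaf — visit reed.
  Visit fern.
  At fern: no right child.
Full in-order sequence: pear, cedar, rose, yew, rye, mint, lime, kale, reed, fern.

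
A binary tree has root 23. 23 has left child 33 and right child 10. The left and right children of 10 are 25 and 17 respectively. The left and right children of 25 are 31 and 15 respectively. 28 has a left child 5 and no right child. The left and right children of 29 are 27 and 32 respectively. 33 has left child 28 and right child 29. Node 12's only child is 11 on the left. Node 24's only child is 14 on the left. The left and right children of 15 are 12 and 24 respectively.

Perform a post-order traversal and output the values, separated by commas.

Post-order visits the left subtree, then the right subtree, then the node.
At 23: go left to 33.
  At 33: go left to 28.
    At 28: go left to 5.
      5 is a leaf — visit 5.
    At 28: no right child.
    Visit 28.
  At 33: go right to 29.
    At 29: go left to 27.
      27 is a leaf — visit 27.
    At 29: go right to 32.
      32 is a leaf — visit 32.
    Visit 29.
  Visit 33.
At 23: go right to 10.
  At 10: go left to 25.
    At 25: go left to 31.
      31 is a leaf — visit 31.
    At 25: go right to 15.
      At 15: go left to 12.
        At 12: go left to 11.
          11 is a leaf — visit 11.
        At 12: no right child.
        Visit 12.
      At 15: go right to 24.
        At 24: go left to 14.
          14 is a leaf — visit 14.
        At 24: no right child.
        Visit 24.
      Visit 15.
    Visit 25.
  At 10: go right to 17.
    17 is a leaf — visit 17.
  Visit 10.
Visit 23.

5, 28, 27, 32, 29, 33, 31, 11, 12, 14, 24, 15, 25, 17, 10, 23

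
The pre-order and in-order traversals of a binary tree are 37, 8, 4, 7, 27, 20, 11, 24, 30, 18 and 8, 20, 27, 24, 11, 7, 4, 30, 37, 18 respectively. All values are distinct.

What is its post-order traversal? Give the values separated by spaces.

The first element of pre-order is the root; it splits in-order into left and right subtrees.
Root 37: left subtree has 8 nodes {8, 20, 27, 24, 11, 7, 4, 30}, right has 1 {18}.
  Root 8: left subtree has 0 nodes { }, right has 7 {20, 27, 24, 11, 7, 4, 30}.
    Root 4: left subtree has 5 nodes {20, 27, 24, 11, 7}, right has 1 {30}.
      Root 7: left subtree has 4 nodes {20, 27, 24, 11}, right has 0 { }.
        Root 27: left subtree has 1 node {20}, right has 2 {24, 11}.
          Root 11: left subtree has 1 node {24}, right has 0 { }.

20 24 11 27 7 30 4 8 18 37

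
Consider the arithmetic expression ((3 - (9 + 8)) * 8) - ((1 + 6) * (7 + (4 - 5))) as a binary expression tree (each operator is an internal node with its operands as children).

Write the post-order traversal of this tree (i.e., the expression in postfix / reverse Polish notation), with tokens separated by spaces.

Post-order on an expression tree gives postfix notation: for each operator, emit left operand, right operand, then the operator.

3 9 8 + - 8 * 1 6 + 7 4 5 - + * -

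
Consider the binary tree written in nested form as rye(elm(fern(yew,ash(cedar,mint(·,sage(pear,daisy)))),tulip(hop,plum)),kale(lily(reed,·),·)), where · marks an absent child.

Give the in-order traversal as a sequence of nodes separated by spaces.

yew fern cedar ash mint pear sage daisy elm hop tulip plum rye reed lily kale

In-order visits the left subtree, then the node, then the right subtree.
At rye: go left to elm.
  At elm: go left to fern.
    At fern: go left to yew.
      yew is a leaf — visit yew.
    Visit fern.
    At fern: go right to ash.
      At ash: go left to cedar.
        cedar is a leaf — visit cedar.
      Visit ash.
      At ash: go right to mint.
        At mint: no left child.
        Visit mint.
        At mint: go right to sage.
          At sage: go left to pear.
            pear is a leaf — visit pear.
          Visit sage.
          At sage: go right to daisy.
            daisy is a leaf — visit daisy.
  Visit elm.
  At elm: go right to tulip.
    At tulip: go left to hop.
      hop is a leaf — visit hop.
    Visit tulip.
    At tulip: go right to plum.
      plum is a leaf — visit plum.
Visit rye.
At rye: go right to kale.
  At kale: go left to lily.
    At lily: go left to reed.
      reed is a leaf — visit reed.
    Visit lily.
    At lily: no right child.
  Visit kale.
  At kale: no right child.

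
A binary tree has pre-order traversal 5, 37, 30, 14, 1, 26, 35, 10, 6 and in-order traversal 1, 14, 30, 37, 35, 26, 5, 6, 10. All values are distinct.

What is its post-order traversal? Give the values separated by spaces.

The first element of pre-order is the root; it splits in-order into left and right subtrees.
Root 5: left subtree has 6 nodes {1, 14, 30, 37, 35, 26}, right has 2 {6, 10}.
  Root 37: left subtree has 3 nodes {1, 14, 30}, right has 2 {35, 26}.
    Root 30: left subtree has 2 nodes {1, 14}, right has 0 { }.
      Root 14: left subtree has 1 node {1}, right has 0 { }.
    Root 26: left subtree has 1 node {35}, right has 0 { }.
  Root 10: left subtree has 1 node {6}, right has 0 { }.

1 14 30 35 26 37 6 10 5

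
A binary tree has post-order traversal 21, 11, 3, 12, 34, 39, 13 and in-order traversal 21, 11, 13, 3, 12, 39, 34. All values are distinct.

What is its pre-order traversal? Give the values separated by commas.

13, 11, 21, 39, 12, 3, 34

The last element of post-order is the root; it splits in-order into left and right subtrees.
Root 13: left subtree has 2 nodes {21, 11}, right has 4 {3, 12, 39, 34}.
  Root 11: left subtree has 1 node {21}, right has 0 { }.
  Root 39: left subtree has 2 nodes {3, 12}, right has 1 {34}.
    Root 12: left subtree has 1 node {3}, right has 0 { }.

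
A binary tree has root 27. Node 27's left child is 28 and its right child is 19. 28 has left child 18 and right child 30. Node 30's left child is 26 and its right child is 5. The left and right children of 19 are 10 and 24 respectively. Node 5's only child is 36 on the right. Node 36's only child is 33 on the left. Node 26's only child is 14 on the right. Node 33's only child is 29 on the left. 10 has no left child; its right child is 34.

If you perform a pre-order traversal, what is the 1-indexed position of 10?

Pre-order visits the node, then its left subtree, then its right subtree.
Visit 27.
At 27: go left to 28.
  Visit 28.
  At 28: go left to 18.
    18 is a leaf — visit 18.
  At 28: go right to 30.
    Visit 30.
    At 30: go left to 26.
      Visit 26.
      At 26: no left child.
      At 26: go right to 14.
        14 is a leaf — visit 14.
    At 30: go right to 5.
      Visit 5.
      At 5: no left child.
      At 5: go right to 36.
        Visit 36.
        At 36: go left to 33.
          Visit 33.
          At 33: go left to 29.
            29 is a leaf — visit 29.
          At 33: no right child.
        At 36: no right child.
At 27: go right to 19.
  Visit 19.
  At 19: go left to 10.
    Visit 10.
    At 10: no left child.
    At 10: go right to 34.
      34 is a leaf — visit 34.
  At 19: go right to 24.
    24 is a leaf — visit 24.
Full pre-order sequence: 27, 28, 18, 30, 26, 14, 5, 36, 33, 29, 19, 10, 34, 24.

12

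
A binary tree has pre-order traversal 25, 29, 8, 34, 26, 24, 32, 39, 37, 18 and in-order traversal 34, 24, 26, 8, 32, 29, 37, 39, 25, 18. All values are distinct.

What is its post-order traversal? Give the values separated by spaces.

24 26 34 32 8 37 39 29 18 25

The first element of pre-order is the root; it splits in-order into left and right subtrees.
Root 25: left subtree has 8 nodes {34, 24, 26, 8, 32, 29, 37, 39}, right has 1 {18}.
  Root 29: left subtree has 5 nodes {34, 24, 26, 8, 32}, right has 2 {37, 39}.
    Root 8: left subtree has 3 nodes {34, 24, 26}, right has 1 {32}.
      Root 34: left subtree has 0 nodes { }, right has 2 {24, 26}.
        Root 26: left subtree has 1 node {24}, right has 0 { }.
    Root 39: left subtree has 1 node {37}, right has 0 { }.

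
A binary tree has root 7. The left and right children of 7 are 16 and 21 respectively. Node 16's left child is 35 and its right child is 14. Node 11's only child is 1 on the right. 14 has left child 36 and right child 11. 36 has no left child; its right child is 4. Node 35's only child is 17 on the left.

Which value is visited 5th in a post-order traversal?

Post-order visits the left subtree, then the right subtree, then the node.
At 7: go left to 16.
  At 16: go left to 35.
    At 35: go left to 17.
      17 is a leaf — visit 17.
    At 35: no right child.
    Visit 35.
  At 16: go right to 14.
    At 14: go left to 36.
      At 36: no left child.
      At 36: go right to 4.
        4 is a leaf — visit 4.
      Visit 36.
    At 14: go right to 11.
      At 11: no left child.
      At 11: go right to 1.
        1 is a leaf — visit 1.
      Visit 11.
    Visit 14.
  Visit 16.
At 7: go right to 21.
  21 is a leaf — visit 21.
Visit 7.
Full post-order sequence: 17, 35, 4, 36, 1, 11, 14, 16, 21, 7.

1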